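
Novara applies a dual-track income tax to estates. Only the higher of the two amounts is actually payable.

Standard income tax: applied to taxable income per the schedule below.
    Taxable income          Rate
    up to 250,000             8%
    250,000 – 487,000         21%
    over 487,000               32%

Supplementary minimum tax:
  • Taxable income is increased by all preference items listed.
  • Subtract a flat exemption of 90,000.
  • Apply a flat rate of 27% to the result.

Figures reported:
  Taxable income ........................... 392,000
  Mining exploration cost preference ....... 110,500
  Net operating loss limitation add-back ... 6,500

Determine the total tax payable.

Standard income tax:
  250,000 × 8% = 20,000
  142,000 × 21% = 29,820
  → 49,820

Supplementary minimum tax:
  Adjusted income: 392,000 + 110,500 + 6,500 = 509,000
  Less exemption 90,000 → base 419,000
  419,000 × 27% = 113,130

113,130 > 49,820, so the supplementary minimum tax is the binding amount.

113,130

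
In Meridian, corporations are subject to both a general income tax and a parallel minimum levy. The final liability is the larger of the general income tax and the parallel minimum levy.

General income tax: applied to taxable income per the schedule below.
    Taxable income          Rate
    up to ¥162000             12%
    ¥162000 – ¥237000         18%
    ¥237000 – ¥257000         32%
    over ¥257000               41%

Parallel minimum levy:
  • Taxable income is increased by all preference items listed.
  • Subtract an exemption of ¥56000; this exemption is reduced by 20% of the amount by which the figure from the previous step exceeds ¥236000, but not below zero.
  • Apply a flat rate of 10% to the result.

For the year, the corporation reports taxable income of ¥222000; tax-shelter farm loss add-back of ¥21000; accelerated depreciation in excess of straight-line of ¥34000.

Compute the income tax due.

¥30240

General income tax:
  ¥162000 × 12% = ¥19440
  ¥60000 × 18% = ¥10800
  → ¥30240

Parallel minimum levy:
  Adjusted income: ¥222000 + ¥21000 + ¥34000 = ¥277000
  Exemption: ¥56000 − 20% × (¥277000 − ¥236000) = ¥56000 − ¥8200 = ¥47800
  Base: ¥277000 − ¥47800 = ¥229200
  ¥229200 × 10% = ¥22920

¥30240 > ¥22920, so the general income tax governs.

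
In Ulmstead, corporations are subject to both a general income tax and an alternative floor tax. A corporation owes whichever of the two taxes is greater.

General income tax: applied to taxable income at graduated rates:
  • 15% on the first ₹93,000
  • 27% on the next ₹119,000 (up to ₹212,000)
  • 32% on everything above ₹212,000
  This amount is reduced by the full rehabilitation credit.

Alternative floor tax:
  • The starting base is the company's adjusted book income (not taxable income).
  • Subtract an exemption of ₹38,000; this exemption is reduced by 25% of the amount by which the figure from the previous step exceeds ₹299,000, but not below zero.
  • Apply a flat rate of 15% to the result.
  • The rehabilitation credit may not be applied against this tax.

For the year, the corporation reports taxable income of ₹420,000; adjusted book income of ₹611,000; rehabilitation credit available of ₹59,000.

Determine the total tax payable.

₹91,650

Alternative floor tax:
  Base (adjusted book income): ₹611,000
  Exemption: 25% × (₹611,000 − ₹299,000) = ₹78,000 ≥ ₹38,000, so the exemption is fully phased out
  Base: ₹611,000 − ₹0 = ₹611,000
  ₹611,000 × 15% = ₹91,650

General income tax:
  ₹93,000 × 15% = ₹13,950
  ₹119,000 × 27% = ₹32,130
  ₹208,000 × 32% = ₹66,560
  → ₹112,640
  Less rehabilitation credit ₹59,000 → ₹53,640

₹91,650 > ₹53,640, so the alternative floor tax is the binding amount.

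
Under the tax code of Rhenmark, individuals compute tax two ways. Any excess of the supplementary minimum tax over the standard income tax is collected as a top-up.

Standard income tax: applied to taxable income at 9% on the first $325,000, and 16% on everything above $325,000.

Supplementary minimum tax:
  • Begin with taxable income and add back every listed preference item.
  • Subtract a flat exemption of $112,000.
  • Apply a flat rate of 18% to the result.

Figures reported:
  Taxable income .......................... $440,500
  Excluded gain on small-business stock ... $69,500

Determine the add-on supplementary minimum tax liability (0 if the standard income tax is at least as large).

$23,910

Standard income tax:
  $325,000 × 9% = $29,250
  $115,500 × 16% = $18,480
  → $47,730

Supplementary minimum tax:
  Adjusted income: $440,500 + $69,500 = $510,000
  Less exemption $112,000 → base $398,000
  $398,000 × 18% = $71,640

Excess of supplementary minimum tax over standard income tax: $71,640 − $47,730 = $23,910.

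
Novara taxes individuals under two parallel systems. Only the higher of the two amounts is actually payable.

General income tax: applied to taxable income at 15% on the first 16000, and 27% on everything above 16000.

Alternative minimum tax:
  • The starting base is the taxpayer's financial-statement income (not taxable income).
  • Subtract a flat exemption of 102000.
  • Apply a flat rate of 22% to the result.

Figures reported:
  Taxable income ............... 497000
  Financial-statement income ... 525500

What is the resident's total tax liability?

General income tax:
  16000 × 15% = 2400
  481000 × 27% = 129870
  → 132270

Alternative minimum tax:
  Base (financial-statement income): 525500
  Less exemption 102000 → base 423500
  423500 × 22% = 93170

132270 > 93170, so the general income tax governs.

132270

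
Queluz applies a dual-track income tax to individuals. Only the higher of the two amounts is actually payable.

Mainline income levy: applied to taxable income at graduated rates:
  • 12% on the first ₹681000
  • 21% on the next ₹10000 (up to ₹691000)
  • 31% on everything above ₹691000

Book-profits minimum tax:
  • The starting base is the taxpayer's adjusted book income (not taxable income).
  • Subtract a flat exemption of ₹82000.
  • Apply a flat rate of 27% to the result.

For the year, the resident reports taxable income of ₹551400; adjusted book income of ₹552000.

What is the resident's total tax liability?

₹126900

Mainline income levy:
  ₹551400 × 12% = ₹66168

Book-profits minimum tax:
  Base (adjusted book income): ₹552000
  Less exemption ₹82000 → base ₹470000
  ₹470000 × 27% = ₹126900

₹126900 > ₹66168, so the book-profits minimum tax is the binding amount.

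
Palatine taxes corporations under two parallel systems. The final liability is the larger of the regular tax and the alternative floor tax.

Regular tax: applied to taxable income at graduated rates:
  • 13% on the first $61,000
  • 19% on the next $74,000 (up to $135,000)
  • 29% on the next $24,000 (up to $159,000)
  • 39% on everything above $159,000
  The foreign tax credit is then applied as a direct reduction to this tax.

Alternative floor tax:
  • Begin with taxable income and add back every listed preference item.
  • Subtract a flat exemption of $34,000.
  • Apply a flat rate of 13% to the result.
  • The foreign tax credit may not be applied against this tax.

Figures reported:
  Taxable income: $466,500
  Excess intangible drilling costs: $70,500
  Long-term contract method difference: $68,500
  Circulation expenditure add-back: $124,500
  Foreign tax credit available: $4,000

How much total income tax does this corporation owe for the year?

$144,875

Alternative floor tax:
  Adjusted income: $466,500 + $70,500 + $68,500 + $124,500 = $730,000
  Less exemption $34,000 → base $696,000
  $696,000 × 13% = $90,480

Regular tax:
  $61,000 × 13% = $7,930
  $74,000 × 19% = $14,060
  $24,000 × 29% = $6,960
  $307,500 × 39% = $119,925
  → $148,875
  Less foreign tax credit $4,000 → $144,875

$144,875 > $90,480, so the regular tax governs.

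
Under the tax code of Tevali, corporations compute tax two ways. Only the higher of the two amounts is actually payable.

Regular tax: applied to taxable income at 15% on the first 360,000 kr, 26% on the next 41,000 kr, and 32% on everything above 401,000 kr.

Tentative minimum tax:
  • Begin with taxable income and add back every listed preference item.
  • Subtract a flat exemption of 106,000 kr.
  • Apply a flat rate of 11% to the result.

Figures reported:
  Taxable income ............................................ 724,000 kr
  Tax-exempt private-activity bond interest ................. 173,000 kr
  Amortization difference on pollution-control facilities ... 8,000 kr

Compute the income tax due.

168,020 kr

Tentative minimum tax:
  Adjusted income: 724,000 kr + 173,000 kr + 8,000 kr = 905,000 kr
  Less exemption 106,000 kr → base 799,000 kr
  799,000 kr × 11% = 87,890 kr

Regular tax:
  360,000 kr × 15% = 54,000 kr
  41,000 kr × 26% = 10,660 kr
  323,000 kr × 32% = 103,360 kr
  → 168,020 kr

168,020 kr > 87,890 kr, so the regular tax governs.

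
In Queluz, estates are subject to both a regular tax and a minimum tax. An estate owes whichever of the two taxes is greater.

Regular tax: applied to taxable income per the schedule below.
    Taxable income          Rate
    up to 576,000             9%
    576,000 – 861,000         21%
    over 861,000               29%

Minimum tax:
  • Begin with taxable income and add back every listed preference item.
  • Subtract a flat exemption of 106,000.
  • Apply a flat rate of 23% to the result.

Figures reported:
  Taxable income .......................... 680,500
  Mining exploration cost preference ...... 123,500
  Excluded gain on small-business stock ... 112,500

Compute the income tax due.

Minimum tax:
  Adjusted income: 680,500 + 123,500 + 112,500 = 916,500
  Less exemption 106,000 → base 810,500
  810,500 × 23% = 186,415

Regular tax:
  576,000 × 9% = 51,840
  104,500 × 21% = 21,945
  → 73,785

186,415 > 73,785, so the minimum tax is the binding amount.

186,415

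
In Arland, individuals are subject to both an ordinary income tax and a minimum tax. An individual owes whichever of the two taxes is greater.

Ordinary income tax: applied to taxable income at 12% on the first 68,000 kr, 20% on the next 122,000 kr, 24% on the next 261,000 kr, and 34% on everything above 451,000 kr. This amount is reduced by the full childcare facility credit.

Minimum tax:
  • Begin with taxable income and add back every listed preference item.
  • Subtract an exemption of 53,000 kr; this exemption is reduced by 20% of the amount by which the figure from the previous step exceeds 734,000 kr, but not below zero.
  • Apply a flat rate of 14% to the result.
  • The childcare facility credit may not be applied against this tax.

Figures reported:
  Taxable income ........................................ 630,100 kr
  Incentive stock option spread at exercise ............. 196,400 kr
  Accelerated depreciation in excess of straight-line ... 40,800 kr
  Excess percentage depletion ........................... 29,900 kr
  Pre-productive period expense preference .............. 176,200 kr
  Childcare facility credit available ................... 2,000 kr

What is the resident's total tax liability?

Ordinary income tax:
  68,000 kr × 12% = 8,160 kr
  122,000 kr × 20% = 24,400 kr
  261,000 kr × 24% = 62,640 kr
  179,100 kr × 34% = 60,894 kr
  → 156,094 kr
  Less childcare facility credit 2,000 kr → 154,094 kr

Minimum tax:
  Adjusted income: 630,100 kr + 196,400 kr + 40,800 kr + 29,900 kr + 176,200 kr = 1,073,400 kr
  Exemption: 20% × (1,073,400 kr − 734,000 kr) = 67,880 kr ≥ 53,000 kr, so the exemption is fully phased out
  Base: 1,073,400 kr − 0 kr = 1,073,400 kr
  1,073,400 kr × 14% = 150,276 kr

154,094 kr > 150,276 kr, so the ordinary income tax governs.

154,094 kr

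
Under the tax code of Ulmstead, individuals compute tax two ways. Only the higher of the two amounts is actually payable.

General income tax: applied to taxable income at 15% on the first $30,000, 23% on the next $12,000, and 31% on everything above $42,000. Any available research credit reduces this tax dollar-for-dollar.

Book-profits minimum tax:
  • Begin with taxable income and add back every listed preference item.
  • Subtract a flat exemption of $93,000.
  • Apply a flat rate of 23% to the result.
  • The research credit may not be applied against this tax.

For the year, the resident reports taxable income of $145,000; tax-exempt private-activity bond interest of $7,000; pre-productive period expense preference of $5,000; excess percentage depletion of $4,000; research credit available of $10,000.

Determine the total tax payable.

General income tax:
  $30,000 × 15% = $4,500
  $12,000 × 23% = $2,760
  $103,000 × 31% = $31,930
  → $39,190
  Less research credit $10,000 → $29,190

Book-profits minimum tax:
  Adjusted income: $145,000 + $7,000 + $5,000 + $4,000 = $161,000
  Less exemption $93,000 → base $68,000
  $68,000 × 23% = $15,640

$29,190 > $15,640, so the general income tax governs.

$29,190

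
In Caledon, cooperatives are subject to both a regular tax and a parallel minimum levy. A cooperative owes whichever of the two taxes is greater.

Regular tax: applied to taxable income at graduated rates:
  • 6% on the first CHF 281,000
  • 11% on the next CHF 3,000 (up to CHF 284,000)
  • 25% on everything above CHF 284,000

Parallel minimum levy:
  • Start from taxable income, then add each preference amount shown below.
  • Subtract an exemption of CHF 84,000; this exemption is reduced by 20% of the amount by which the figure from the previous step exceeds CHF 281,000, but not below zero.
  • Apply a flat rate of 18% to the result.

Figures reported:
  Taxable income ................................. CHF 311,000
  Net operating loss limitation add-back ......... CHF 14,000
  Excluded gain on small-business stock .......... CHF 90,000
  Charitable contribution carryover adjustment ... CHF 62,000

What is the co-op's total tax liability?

CHF 77,796

Parallel minimum levy:
  Adjusted income: CHF 311,000 + CHF 14,000 + CHF 90,000 + CHF 62,000 = CHF 477,000
  Exemption: CHF 84,000 − 20% × (CHF 477,000 − CHF 281,000) = CHF 84,000 − CHF 39,200 = CHF 44,800
  Base: CHF 477,000 − CHF 44,800 = CHF 432,200
  CHF 432,200 × 18% = CHF 77,796

Regular tax:
  CHF 281,000 × 6% = CHF 16,860
  CHF 3,000 × 11% = CHF 330
  CHF 27,000 × 25% = CHF 6,750
  → CHF 23,940

CHF 77,796 > CHF 23,940, so the parallel minimum levy is the binding amount.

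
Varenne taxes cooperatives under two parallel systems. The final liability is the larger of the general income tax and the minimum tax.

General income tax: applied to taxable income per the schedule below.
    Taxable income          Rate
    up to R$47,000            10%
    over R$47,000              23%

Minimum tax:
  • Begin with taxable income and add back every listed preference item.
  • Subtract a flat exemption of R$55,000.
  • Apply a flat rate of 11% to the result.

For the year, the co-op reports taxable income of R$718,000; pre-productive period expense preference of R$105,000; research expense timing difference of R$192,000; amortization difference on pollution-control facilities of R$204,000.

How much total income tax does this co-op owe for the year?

R$159,030

General income tax:
  R$47,000 × 10% = R$4,700
  R$671,000 × 23% = R$154,330
  → R$159,030

Minimum tax:
  Adjusted income: R$718,000 + R$105,000 + R$192,000 + R$204,000 = R$1,219,000
  Less exemption R$55,000 → base R$1,164,000
  R$1,164,000 × 11% = R$128,040

R$159,030 > R$128,040, so the general income tax governs.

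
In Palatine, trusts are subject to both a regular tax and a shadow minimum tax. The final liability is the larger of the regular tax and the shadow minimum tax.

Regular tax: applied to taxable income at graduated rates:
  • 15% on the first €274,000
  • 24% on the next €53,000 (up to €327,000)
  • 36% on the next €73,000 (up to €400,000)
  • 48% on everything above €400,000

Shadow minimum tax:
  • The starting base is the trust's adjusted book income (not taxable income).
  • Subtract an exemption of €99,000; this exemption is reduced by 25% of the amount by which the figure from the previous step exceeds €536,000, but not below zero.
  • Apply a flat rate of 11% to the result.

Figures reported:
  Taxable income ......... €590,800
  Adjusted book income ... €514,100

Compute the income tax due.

€171,684

Shadow minimum tax:
  Base (adjusted book income): €514,100
  Exemption: €514,100 ≤ €536,000, so full €99,000 applies
  Base: €514,100 − €99,000 = €415,100
  €415,100 × 11% = €45,661

Regular tax:
  €274,000 × 15% = €41,100
  €53,000 × 24% = €12,720
  €73,000 × 36% = €26,280
  €190,800 × 48% = €91,584
  → €171,684

€171,684 > €45,661, so the regular tax governs.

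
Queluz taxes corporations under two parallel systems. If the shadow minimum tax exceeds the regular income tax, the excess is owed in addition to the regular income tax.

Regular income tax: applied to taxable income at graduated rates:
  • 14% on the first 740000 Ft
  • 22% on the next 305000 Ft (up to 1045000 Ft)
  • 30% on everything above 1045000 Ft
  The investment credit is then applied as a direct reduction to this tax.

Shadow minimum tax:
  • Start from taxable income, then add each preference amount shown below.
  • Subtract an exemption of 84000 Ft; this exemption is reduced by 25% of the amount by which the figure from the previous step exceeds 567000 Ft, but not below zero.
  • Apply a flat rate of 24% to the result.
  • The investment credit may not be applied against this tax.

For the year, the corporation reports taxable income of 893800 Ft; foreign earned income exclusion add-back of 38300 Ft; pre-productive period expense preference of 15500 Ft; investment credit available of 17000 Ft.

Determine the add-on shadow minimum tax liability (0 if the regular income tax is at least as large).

106988 Ft

Regular income tax:
  740000 Ft × 14% = 103600 Ft
  153800 Ft × 22% = 33836 Ft
  → 137436 Ft
  Less investment credit 17000 Ft → 120436 Ft

Shadow minimum tax:
  Adjusted income: 893800 Ft + 38300 Ft + 15500 Ft = 947600 Ft
  Exemption: 25% × (947600 Ft − 567000 Ft) = 95150 Ft ≥ 84000 Ft, so the exemption is fully phased out
  Base: 947600 Ft − 0 Ft = 947600 Ft
  947600 Ft × 24% = 227424 Ft

Excess of shadow minimum tax over regular income tax: 227424 Ft − 120436 Ft = 106988 Ft.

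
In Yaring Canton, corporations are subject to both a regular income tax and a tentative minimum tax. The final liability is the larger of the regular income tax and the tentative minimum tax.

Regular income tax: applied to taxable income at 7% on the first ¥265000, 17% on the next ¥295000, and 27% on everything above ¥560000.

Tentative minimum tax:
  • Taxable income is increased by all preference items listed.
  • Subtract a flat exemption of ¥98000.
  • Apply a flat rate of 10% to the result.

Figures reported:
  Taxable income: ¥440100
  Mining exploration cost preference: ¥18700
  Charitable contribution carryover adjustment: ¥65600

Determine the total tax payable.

Tentative minimum tax:
  Adjusted income: ¥440100 + ¥18700 + ¥65600 = ¥524400
  Less exemption ¥98000 → base ¥426400
  ¥426400 × 10% = ¥42640

Regular income tax:
  ¥265000 × 7% = ¥18550
  ¥175100 × 17% = ¥29767
  → ¥48317

¥48317 > ¥42640, so the regular income tax governs.

¥48317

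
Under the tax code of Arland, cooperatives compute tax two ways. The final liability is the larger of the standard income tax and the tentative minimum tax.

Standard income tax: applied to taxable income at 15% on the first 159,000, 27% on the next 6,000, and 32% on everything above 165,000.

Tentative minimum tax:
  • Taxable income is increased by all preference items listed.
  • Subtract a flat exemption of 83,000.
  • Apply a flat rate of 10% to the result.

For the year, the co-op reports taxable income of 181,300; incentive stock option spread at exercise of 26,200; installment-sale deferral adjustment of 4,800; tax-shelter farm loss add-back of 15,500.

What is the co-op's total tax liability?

30,686

Standard income tax:
  159,000 × 15% = 23,850
  6,000 × 27% = 1,620
  16,300 × 32% = 5,216
  → 30,686

Tentative minimum tax:
  Adjusted income: 181,300 + 26,200 + 4,800 + 15,500 = 227,800
  Less exemption 83,000 → base 144,800
  144,800 × 10% = 14,480

30,686 > 14,480, so the standard income tax governs.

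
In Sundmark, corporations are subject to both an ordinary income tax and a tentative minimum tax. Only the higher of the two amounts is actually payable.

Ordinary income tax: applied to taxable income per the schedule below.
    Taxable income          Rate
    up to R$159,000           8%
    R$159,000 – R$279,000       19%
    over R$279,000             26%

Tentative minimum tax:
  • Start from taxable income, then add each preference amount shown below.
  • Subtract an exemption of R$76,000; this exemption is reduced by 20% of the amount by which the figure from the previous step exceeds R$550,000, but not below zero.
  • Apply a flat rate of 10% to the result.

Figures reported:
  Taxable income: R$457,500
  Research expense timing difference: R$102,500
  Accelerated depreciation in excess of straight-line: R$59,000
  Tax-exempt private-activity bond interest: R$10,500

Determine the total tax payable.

Ordinary income tax:
  R$159,000 × 8% = R$12,720
  R$120,000 × 19% = R$22,800
  R$178,500 × 26% = R$46,410
  → R$81,930

Tentative minimum tax:
  Adjusted income: R$457,500 + R$102,500 + R$59,000 + R$10,500 = R$629,500
  Exemption: R$76,000 − 20% × (R$629,500 − R$550,000) = R$76,000 − R$15,900 = R$60,100
  Base: R$629,500 − R$60,100 = R$569,400
  R$569,400 × 10% = R$56,940

R$81,930 > R$56,940, so the ordinary income tax governs.

R$81,930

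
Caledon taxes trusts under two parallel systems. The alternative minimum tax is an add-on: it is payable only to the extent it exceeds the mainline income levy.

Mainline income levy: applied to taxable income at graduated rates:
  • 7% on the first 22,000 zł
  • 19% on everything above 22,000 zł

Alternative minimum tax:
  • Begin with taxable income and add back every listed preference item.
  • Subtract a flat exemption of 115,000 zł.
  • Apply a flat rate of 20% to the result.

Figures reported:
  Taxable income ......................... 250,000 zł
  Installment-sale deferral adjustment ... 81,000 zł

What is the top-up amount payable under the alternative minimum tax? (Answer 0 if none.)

Mainline income levy:
  22,000 zł × 7% = 1,540 zł
  228,000 zł × 19% = 43,320 zł
  → 44,860 zł

Alternative minimum tax:
  Adjusted income: 250,000 zł + 81,000 zł = 331,000 zł
  Less exemption 115,000 zł → base 216,000 zł
  216,000 zł × 20% = 43,200 zł

43,200 zł ≤ 44,860 zł, so no add-on is due.

0 zł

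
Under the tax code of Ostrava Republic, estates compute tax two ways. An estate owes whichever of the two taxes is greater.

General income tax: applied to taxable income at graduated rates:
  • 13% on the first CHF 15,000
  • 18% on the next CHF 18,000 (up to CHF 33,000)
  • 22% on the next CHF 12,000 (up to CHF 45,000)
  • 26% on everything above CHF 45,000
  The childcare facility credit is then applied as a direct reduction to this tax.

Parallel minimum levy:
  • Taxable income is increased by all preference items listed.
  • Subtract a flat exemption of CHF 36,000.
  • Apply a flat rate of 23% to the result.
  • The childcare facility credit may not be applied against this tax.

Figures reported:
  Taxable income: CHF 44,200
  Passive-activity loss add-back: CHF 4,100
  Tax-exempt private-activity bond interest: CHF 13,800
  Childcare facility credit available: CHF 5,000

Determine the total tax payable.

General income tax:
  CHF 15,000 × 13% = CHF 1,950
  CHF 18,000 × 18% = CHF 3,240
  CHF 11,200 × 22% = CHF 2,464
  → CHF 7,654
  Less childcare facility credit CHF 5,000 → CHF 2,654

Parallel minimum levy:
  Adjusted income: CHF 44,200 + CHF 4,100 + CHF 13,800 = CHF 62,100
  Less exemption CHF 36,000 → base CHF 26,100
  CHF 26,100 × 23% = CHF 6,003

CHF 6,003 > CHF 2,654, so the parallel minimum levy is the binding amount.

CHF 6,003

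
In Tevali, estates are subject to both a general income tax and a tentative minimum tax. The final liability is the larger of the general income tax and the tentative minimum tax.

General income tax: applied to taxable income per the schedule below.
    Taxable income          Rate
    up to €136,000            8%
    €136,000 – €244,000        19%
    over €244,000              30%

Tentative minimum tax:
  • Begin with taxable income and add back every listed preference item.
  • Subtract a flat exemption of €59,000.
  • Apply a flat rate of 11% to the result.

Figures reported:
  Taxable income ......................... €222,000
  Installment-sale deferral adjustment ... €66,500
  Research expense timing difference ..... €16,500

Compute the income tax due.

Tentative minimum tax:
  Adjusted income: €222,000 + €66,500 + €16,500 = €305,000
  Less exemption €59,000 → base €246,000
  €246,000 × 11% = €27,060

General income tax:
  €136,000 × 8% = €10,880
  €86,000 × 19% = €16,340
  → €27,220

€27,220 > €27,060, so the general income tax governs.

€27,220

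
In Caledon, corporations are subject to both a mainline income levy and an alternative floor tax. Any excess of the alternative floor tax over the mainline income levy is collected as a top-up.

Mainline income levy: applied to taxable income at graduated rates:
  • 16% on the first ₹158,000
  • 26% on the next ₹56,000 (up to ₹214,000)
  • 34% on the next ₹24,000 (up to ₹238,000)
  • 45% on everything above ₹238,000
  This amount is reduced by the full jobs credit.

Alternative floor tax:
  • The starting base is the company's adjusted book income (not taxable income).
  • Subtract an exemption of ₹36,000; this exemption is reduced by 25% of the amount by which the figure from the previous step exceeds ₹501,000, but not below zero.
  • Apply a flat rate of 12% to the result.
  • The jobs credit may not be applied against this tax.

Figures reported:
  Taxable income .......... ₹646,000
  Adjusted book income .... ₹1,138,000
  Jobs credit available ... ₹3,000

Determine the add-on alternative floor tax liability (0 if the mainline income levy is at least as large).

Alternative floor tax:
  Base (adjusted book income): ₹1,138,000
  Exemption: 25% × (₹1,138,000 − ₹501,000) = ₹159,250 ≥ ₹36,000, so the exemption is fully phased out
  Base: ₹1,138,000 − ₹0 = ₹1,138,000
  ₹1,138,000 × 12% = ₹136,560

Mainline income levy:
  ₹158,000 × 16% = ₹25,280
  ₹56,000 × 26% = ₹14,560
  ₹24,000 × 34% = ₹8,160
  ₹408,000 × 45% = ₹183,600
  → ₹231,600
  Less jobs credit ₹3,000 → ₹228,600

₹136,560 ≤ ₹228,600, so no add-on is due.

₹0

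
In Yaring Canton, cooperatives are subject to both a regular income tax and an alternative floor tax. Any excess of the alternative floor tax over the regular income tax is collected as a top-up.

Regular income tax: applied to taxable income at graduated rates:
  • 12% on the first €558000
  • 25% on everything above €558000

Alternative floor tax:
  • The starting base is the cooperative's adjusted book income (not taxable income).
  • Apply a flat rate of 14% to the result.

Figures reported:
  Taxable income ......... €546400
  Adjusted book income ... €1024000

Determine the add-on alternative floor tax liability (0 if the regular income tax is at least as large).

€77792

Alternative floor tax:
  Base (adjusted book income): €1024000
  €1024000 × 14% = €143360

Regular income tax:
  €546400 × 12% = €65568

Excess of alternative floor tax over regular income tax: €143360 − €65568 = €77792.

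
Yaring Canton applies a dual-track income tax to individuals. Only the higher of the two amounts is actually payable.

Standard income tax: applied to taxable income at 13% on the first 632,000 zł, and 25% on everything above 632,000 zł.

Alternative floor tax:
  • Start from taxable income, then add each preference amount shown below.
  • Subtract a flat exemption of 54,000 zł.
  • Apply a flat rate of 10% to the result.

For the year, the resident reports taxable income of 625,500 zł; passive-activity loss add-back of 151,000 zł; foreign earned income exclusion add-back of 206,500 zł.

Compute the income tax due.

92,900 zł

Standard income tax:
  625,500 zł × 13% = 81,315 zł

Alternative floor tax:
  Adjusted income: 625,500 zł + 151,000 zł + 206,500 zł = 983,000 zł
  Less exemption 54,000 zł → base 929,000 zł
  929,000 zł × 10% = 92,900 zł

92,900 zł > 81,315 zł, so the alternative floor tax is the binding amount.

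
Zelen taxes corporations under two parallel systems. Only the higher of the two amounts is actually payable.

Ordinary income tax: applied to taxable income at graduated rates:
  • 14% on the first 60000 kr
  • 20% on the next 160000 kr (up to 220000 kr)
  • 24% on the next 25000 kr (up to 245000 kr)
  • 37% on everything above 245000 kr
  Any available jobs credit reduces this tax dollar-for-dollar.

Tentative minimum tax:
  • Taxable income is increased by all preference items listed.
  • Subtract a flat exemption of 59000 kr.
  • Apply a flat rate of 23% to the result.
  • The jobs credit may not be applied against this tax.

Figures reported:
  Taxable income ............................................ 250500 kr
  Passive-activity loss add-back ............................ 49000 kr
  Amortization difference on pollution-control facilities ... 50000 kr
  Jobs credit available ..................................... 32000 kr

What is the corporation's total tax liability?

66815 kr

Ordinary income tax:
  60000 kr × 14% = 8400 kr
  160000 kr × 20% = 32000 kr
  25000 kr × 24% = 6000 kr
  5500 kr × 37% = 2035 kr
  → 48435 kr
  Less jobs credit 32000 kr → 16435 kr

Tentative minimum tax:
  Adjusted income: 250500 kr + 49000 kr + 50000 kr = 349500 kr
  Less exemption 59000 kr → base 290500 kr
  290500 kr × 23% = 66815 kr

66815 kr > 16435 kr, so the tentative minimum tax is the binding amount.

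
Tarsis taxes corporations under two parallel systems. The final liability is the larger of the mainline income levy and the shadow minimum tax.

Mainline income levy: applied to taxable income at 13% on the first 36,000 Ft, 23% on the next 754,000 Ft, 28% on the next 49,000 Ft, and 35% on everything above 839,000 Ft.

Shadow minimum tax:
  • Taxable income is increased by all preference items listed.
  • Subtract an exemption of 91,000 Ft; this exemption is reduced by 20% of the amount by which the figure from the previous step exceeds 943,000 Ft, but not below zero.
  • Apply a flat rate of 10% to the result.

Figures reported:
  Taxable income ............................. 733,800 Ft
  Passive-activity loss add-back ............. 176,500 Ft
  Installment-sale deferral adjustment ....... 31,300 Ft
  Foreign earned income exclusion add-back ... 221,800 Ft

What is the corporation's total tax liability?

165,174 Ft

Shadow minimum tax:
  Adjusted income: 733,800 Ft + 176,500 Ft + 31,300 Ft + 221,800 Ft = 1,163,400 Ft
  Exemption: 91,000 Ft − 20% × (1,163,400 Ft − 943,000 Ft) = 91,000 Ft − 44,080 Ft = 46,920 Ft
  Base: 1,163,400 Ft − 46,920 Ft = 1,116,480 Ft
  1,116,480 Ft × 10% = 111,648 Ft

Mainline income levy:
  36,000 Ft × 13% = 4,680 Ft
  697,800 Ft × 23% = 160,494 Ft
  → 165,174 Ft

165,174 Ft > 111,648 Ft, so the mainline income levy governs.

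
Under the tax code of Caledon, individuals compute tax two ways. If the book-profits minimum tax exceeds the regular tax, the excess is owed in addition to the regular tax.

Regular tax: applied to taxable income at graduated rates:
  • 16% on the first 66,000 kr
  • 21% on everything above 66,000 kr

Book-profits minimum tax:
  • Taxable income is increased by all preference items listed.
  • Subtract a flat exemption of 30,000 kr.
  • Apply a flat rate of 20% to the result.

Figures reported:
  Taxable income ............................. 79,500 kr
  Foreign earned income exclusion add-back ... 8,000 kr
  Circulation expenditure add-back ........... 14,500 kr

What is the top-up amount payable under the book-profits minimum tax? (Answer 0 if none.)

Book-profits minimum tax:
  Adjusted income: 79,500 kr + 8,000 kr + 14,500 kr = 102,000 kr
  Less exemption 30,000 kr → base 72,000 kr
  72,000 kr × 20% = 14,400 kr

Regular tax:
  66,000 kr × 16% = 10,560 kr
  13,500 kr × 21% = 2,835 kr
  → 13,395 kr

Excess of book-profits minimum tax over regular tax: 14,400 kr − 13,395 kr = 1,005 kr.

1,005 kr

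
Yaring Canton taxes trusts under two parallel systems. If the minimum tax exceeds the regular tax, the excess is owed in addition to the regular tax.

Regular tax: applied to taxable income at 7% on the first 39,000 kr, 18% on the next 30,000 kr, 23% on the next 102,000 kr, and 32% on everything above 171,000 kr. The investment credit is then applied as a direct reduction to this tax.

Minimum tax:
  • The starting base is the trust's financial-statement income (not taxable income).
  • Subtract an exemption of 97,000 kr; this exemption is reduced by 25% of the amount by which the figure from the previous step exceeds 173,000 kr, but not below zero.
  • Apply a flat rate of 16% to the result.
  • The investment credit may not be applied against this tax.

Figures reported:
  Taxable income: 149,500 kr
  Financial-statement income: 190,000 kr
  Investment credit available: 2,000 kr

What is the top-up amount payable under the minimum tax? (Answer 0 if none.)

0 kr

Regular tax:
  39,000 kr × 7% = 2,730 kr
  30,000 kr × 18% = 5,400 kr
  80,500 kr × 23% = 18,515 kr
  → 26,645 kr
  Less investment credit 2,000 kr → 24,645 kr

Minimum tax:
  Base (financial-statement income): 190,000 kr
  Exemption: 97,000 kr − 25% × (190,000 kr − 173,000 kr) = 97,000 kr − 4,250 kr = 92,750 kr
  Base: 190,000 kr − 92,750 kr = 97,250 kr
  97,250 kr × 16% = 15,560 kr

15,560 kr ≤ 24,645 kr, so no add-on is due.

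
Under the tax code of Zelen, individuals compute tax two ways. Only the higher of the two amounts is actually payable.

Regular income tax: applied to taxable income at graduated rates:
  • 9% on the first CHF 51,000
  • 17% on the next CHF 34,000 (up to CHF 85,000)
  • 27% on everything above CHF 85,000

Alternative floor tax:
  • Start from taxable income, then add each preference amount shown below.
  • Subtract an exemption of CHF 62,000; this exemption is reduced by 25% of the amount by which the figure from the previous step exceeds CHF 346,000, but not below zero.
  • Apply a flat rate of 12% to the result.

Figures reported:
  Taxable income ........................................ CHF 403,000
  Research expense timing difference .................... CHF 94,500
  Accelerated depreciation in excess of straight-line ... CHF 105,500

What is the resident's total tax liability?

CHF 96,230

Regular income tax:
  CHF 51,000 × 9% = CHF 4,590
  CHF 34,000 × 17% = CHF 5,780
  CHF 318,000 × 27% = CHF 85,860
  → CHF 96,230

Alternative floor tax:
  Adjusted income: CHF 403,000 + CHF 94,500 + CHF 105,500 = CHF 603,000
  Exemption: 25% × (CHF 603,000 − CHF 346,000) = CHF 64,250 ≥ CHF 62,000, so the exemption is fully phased out
  Base: CHF 603,000 − CHF 0 = CHF 603,000
  CHF 603,000 × 12% = CHF 72,360

CHF 96,230 > CHF 72,360, so the regular income tax governs.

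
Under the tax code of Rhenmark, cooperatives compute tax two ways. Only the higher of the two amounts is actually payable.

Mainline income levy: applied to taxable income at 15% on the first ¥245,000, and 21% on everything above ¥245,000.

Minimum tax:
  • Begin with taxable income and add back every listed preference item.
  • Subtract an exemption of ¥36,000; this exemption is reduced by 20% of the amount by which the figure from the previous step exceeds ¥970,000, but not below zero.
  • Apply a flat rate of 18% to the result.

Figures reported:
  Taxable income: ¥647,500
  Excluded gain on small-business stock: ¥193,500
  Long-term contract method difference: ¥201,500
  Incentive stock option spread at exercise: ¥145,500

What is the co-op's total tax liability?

¥213,840

Minimum tax:
  Adjusted income: ¥647,500 + ¥193,500 + ¥201,500 + ¥145,500 = ¥1,188,000
  Exemption: 20% × (¥1,188,000 − ¥970,000) = ¥43,600 ≥ ¥36,000, so the exemption is fully phased out
  Base: ¥1,188,000 − ¥0 = ¥1,188,000
  ¥1,188,000 × 18% = ¥213,840

Mainline income levy:
  ¥245,000 × 15% = ¥36,750
  ¥402,500 × 21% = ¥84,525
  → ¥121,275

¥213,840 > ¥121,275, so the minimum tax is the binding amount.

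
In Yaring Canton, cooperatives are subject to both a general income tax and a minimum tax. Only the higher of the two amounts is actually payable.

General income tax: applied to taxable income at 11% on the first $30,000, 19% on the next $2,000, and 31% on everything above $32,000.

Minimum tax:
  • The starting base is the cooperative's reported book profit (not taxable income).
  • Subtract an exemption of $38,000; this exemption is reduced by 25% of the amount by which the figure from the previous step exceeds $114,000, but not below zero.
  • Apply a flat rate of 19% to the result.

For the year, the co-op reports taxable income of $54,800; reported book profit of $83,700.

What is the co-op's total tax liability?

$10,748

Minimum tax:
  Base (reported book profit): $83,700
  Exemption: $83,700 ≤ $114,000, so full $38,000 applies
  Base: $83,700 − $38,000 = $45,700
  $45,700 × 19% = $8,683

General income tax:
  $30,000 × 11% = $3,300
  $2,000 × 19% = $380
  $22,800 × 31% = $7,068
  → $10,748

$10,748 > $8,683, so the general income tax governs.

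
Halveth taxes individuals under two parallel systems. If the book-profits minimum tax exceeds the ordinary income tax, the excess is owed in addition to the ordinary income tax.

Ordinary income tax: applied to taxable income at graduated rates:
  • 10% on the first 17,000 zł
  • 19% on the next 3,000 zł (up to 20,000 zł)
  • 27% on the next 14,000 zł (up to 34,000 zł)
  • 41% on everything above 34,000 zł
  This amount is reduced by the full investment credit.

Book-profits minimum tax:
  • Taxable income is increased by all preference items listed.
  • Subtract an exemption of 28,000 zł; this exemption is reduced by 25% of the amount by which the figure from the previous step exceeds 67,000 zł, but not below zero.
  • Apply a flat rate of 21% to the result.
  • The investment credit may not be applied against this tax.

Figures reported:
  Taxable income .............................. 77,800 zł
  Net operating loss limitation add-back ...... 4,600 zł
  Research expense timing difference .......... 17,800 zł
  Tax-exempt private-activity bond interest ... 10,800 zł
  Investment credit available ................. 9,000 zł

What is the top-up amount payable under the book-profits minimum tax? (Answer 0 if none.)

Ordinary income tax:
  17,000 zł × 10% = 1,700 zł
  3,000 zł × 19% = 570 zł
  14,000 zł × 27% = 3,780 zł
  43,800 zł × 41% = 17,958 zł
  → 24,008 zł
  Less investment credit 9,000 zł → 15,008 zł

Book-profits minimum tax:
  Adjusted income: 77,800 zł + 4,600 zł + 17,800 zł + 10,800 zł = 111,000 zł
  Exemption: 28,000 zł − 25% × (111,000 zł − 67,000 zł) = 28,000 zł − 11,000 zł = 17,000 zł
  Base: 111,000 zł − 17,000 zł = 94,000 zł
  94,000 zł × 21% = 19,740 zł

Excess of book-profits minimum tax over ordinary income tax: 19,740 zł − 15,008 zł = 4,732 zł.

4,732 zł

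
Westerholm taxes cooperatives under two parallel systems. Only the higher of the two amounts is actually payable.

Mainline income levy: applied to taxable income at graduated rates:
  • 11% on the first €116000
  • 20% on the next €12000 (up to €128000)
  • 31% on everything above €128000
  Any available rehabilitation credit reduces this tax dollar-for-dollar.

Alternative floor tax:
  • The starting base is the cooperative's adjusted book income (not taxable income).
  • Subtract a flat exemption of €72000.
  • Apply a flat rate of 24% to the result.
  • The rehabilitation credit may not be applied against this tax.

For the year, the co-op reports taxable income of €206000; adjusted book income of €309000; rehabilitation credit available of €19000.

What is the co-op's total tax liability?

€56880

Mainline income levy:
  €116000 × 11% = €12760
  €12000 × 20% = €2400
  €78000 × 31% = €24180
  → €39340
  Less rehabilitation credit €19000 → €20340

Alternative floor tax:
  Base (adjusted book income): €309000
  Less exemption €72000 → base €237000
  €237000 × 24% = €56880

€56880 > €20340, so the alternative floor tax is the binding amount.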